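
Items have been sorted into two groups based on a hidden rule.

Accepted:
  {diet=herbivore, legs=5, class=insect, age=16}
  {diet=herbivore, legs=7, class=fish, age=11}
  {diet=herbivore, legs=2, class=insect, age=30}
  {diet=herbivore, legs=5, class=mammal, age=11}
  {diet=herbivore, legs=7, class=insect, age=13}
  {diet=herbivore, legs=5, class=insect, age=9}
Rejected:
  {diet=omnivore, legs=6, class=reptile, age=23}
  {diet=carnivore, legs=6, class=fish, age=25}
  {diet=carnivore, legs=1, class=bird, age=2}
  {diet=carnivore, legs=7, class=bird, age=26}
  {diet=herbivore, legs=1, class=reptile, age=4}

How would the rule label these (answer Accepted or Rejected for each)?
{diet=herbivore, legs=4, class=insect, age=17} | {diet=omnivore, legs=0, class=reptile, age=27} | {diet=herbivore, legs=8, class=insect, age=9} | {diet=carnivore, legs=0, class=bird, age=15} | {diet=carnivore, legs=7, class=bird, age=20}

'Accepted' ⟺ diet is herbivore AND age ≥ 9.
{diet=herbivore, legs=4, class=insect, age=17}: diet is herbivore, age = 17, fits → Accepted.
{diet=omnivore, legs=0, class=reptile, age=27}: diet is omnivore, age = 27, doesn't qualify → Rejected.
{diet=herbivore, legs=8, class=insect, age=9}: diet is herbivore, age = 9, fits → Accepted.
{diet=carnivore, legs=0, class=bird, age=15}: diet is carnivore, age = 15, doesn't qualify → Rejected.
{diet=carnivore, legs=7, class=bird, age=20}: diet is carnivore, age = 20, doesn't qualify → Rejected.

Accepted, Rejected, Accepted, Rejected, Rejected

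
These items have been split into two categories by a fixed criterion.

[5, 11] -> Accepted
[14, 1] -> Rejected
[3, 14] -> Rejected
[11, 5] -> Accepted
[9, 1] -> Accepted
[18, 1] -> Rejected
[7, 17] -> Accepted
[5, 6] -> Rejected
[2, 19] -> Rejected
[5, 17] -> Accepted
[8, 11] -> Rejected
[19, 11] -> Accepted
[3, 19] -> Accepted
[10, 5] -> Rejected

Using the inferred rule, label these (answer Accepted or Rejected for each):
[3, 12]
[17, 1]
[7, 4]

Rejected, Accepted, Rejected

'Accepted' ⟺ sum is even.
[3, 12]: 3+12 = 15 — fails the rule, so Rejected.
[17, 1]: 17+1 = 18 — checks out, so Accepted.
[7, 4]: 7+4 = 11 — fails the rule, so Rejected.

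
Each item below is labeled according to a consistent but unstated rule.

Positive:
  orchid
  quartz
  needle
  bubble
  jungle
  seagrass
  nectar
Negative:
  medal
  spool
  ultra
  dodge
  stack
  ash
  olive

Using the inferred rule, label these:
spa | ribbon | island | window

Negative, Positive, Positive, Positive

Rule: even length. This holds for each 'Positive' example and fails for each 'Negative' one.
spa: Negative (length 3). ribbon: Positive (length 6). island: Positive (length 6). window: Positive (length 6).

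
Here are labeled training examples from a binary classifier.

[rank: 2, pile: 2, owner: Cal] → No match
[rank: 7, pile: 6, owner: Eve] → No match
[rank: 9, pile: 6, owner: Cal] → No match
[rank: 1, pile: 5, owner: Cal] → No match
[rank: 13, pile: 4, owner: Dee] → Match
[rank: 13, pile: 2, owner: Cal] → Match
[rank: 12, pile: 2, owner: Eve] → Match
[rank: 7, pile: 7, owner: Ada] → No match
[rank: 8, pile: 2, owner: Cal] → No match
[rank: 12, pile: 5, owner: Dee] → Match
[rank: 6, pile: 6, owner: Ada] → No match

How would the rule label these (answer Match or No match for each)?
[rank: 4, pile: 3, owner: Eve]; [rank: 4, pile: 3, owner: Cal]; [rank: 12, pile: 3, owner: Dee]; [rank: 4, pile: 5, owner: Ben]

'Match' ⟺ rank ≥ 12.

No match, No match, Match, No match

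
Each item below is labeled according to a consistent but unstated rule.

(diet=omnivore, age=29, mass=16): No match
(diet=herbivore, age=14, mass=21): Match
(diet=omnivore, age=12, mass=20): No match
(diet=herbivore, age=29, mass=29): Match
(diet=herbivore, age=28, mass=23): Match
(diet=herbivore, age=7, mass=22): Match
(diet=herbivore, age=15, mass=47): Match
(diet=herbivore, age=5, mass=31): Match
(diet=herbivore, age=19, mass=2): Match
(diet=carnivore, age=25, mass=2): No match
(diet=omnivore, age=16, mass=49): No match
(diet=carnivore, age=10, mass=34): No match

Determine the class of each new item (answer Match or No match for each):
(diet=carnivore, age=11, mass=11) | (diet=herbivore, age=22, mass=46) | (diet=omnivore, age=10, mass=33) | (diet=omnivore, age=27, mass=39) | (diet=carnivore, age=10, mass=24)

Every 'Match' example satisfies: diet is herbivore. None of the 'No match' examples do.

No match, Match, No match, No match, No match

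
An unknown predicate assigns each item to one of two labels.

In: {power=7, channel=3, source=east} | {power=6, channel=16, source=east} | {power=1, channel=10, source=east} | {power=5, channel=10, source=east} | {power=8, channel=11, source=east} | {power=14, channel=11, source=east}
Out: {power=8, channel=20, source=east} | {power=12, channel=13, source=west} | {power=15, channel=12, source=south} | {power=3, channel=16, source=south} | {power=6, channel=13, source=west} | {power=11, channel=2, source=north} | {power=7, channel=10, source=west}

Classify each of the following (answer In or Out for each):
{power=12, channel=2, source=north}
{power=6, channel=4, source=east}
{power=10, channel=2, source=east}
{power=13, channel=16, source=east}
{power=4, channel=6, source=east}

'In' ⟺ source is east AND channel ≤ 16.
{power=12, channel=2, source=north} — source is north, channel = 2, hence Out.
{power=6, channel=4, source=east} — source is east, channel = 4, hence In.
{power=10, channel=2, source=east} — source is east, channel = 2, hence In.
{power=13, channel=16, source=east} — source is east, channel = 16, hence In.
{power=4, channel=6, source=east} — source is east, channel = 6, hence In.

Out, In, In, In, In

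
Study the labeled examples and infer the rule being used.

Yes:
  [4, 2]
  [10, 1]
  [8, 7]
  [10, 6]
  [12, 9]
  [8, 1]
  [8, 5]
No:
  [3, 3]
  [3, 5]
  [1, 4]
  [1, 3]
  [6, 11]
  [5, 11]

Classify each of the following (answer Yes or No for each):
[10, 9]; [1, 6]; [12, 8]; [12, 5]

The simplest hypothesis consistent with all the labels is: first > second.
[10, 9]: 10 > 9, qualifies → Yes.
[1, 6]: 1 < 6, doesn't qualify → No.
[12, 8]: 12 > 8, qualifies → Yes.
[12, 5]: 12 > 5, qualifies → Yes.

Yes, No, Yes, Yes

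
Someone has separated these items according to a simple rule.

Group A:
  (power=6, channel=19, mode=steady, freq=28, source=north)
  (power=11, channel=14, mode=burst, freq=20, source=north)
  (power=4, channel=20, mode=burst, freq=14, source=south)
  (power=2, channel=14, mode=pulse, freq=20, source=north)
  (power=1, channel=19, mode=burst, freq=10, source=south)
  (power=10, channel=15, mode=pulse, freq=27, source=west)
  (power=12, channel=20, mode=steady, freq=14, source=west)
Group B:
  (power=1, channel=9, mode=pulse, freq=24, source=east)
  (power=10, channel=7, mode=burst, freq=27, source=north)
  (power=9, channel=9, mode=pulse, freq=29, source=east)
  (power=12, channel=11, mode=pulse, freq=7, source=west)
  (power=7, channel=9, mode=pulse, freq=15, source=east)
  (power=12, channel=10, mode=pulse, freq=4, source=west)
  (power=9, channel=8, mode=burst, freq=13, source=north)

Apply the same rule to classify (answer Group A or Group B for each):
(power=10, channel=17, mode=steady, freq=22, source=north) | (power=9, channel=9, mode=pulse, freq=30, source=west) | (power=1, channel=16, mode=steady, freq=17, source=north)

Group A, Group B, Group A

The simplest hypothesis consistent with all the labels is: channel ≥ 14.
(power=10, channel=17, mode=steady, freq=22, source=north): Group A (channel = 17). (power=9, channel=9, mode=pulse, freq=30, source=west): Group B (channel = 9). (power=1, channel=16, mode=steady, freq=17, source=north): Group A (channel = 16).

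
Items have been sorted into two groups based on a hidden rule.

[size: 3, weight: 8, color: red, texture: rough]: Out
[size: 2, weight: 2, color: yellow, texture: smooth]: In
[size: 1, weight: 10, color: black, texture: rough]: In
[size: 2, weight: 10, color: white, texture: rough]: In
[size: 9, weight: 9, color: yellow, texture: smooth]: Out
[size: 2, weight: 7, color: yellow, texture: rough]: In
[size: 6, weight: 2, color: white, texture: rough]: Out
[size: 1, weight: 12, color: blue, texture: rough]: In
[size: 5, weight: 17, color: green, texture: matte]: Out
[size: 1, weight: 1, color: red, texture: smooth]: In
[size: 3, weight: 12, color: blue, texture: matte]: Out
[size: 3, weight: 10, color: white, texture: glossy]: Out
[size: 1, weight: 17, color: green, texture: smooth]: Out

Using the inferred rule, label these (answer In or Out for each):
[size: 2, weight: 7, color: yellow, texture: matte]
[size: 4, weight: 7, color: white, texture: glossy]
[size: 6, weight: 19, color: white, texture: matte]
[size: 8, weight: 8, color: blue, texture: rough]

The pattern is that an item is 'In' exactly when: size ≤ 2 AND weight ≤ 12.
[size: 2, weight: 7, color: yellow, texture: matte]: size = 2, weight = 7, satisfies this → In. [size: 4, weight: 7, color: white, texture: glossy]: size = 4, weight = 7, doesn't match → Out. [size: 6, weight: 19, color: white, texture: matte]: size = 6, weight = 19, doesn't match → Out. [size: 8, weight: 8, color: blue, texture: rough]: size = 8, weight = 8, doesn't match → Out.

In, Out, Out, Out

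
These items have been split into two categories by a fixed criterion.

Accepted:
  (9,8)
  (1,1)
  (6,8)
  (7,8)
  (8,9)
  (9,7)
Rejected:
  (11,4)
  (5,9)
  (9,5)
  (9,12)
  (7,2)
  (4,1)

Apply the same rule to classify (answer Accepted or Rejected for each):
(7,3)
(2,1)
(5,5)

Rejected, Accepted, Accepted

The common property of the 'Accepted' items is: |first − second| ≤ 2. No 'Rejected' item has it.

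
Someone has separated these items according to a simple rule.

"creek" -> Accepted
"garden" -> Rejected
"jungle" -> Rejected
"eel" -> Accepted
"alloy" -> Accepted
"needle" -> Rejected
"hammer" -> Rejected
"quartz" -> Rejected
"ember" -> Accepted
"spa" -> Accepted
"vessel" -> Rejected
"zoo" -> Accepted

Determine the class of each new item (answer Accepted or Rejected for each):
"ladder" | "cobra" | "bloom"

Rejected, Accepted, Accepted

All 'Accepted' examples share one property — odd length — and every 'Rejected' example lacks it.
"ladder": length 6 — doesn't qualify, so Rejected.
"cobra": length 5 — passes, so Accepted.
"bloom": length 5 — passes, so Accepted.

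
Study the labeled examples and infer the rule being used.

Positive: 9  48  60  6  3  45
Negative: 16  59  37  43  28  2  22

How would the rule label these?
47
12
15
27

Negative, Positive, Positive, Positive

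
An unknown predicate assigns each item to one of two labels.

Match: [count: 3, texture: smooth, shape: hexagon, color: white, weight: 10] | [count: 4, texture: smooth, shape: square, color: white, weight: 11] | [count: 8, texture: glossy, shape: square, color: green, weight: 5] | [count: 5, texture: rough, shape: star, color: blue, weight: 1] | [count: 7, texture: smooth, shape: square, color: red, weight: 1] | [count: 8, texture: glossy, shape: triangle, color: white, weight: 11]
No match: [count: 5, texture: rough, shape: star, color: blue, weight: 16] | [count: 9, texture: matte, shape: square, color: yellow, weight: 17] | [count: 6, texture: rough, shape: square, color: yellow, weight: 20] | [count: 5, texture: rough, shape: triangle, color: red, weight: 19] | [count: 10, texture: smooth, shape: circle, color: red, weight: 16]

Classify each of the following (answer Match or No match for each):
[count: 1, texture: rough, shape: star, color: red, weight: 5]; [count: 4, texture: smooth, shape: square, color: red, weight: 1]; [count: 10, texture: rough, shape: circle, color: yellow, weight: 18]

Match, Match, No match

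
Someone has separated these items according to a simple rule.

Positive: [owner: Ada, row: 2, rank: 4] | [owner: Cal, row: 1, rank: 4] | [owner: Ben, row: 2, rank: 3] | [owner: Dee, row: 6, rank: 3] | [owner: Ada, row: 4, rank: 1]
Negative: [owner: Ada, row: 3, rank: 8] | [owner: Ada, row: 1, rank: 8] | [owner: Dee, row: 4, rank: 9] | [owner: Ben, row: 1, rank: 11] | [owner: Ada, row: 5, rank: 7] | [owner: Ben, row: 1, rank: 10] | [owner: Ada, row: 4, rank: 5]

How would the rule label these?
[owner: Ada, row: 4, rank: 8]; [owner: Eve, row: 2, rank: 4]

Negative, Positive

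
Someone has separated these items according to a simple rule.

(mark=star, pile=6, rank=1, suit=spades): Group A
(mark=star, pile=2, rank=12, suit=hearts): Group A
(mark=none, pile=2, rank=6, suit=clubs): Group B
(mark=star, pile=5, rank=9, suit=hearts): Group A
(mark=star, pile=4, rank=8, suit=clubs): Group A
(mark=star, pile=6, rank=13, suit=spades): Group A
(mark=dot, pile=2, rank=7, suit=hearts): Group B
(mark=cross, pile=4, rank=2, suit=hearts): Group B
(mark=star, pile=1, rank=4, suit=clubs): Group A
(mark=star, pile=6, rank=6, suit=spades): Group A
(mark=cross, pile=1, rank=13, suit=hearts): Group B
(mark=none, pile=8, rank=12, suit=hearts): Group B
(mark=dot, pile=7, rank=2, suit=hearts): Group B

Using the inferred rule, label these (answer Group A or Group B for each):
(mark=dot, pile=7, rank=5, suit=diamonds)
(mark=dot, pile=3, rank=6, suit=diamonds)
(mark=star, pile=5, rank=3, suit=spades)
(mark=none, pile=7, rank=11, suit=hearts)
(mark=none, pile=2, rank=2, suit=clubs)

Group B, Group B, Group A, Group B, Group B

The common property of the 'Group A' items is: mark is star. No 'Group B' item has it.
(mark=dot, pile=7, rank=5, suit=diamonds): mark is dot, doesn't qualify → Group B.
(mark=dot, pile=3, rank=6, suit=diamonds): mark is dot, doesn't qualify → Group B.
(mark=star, pile=5, rank=3, suit=spades): mark is star, checks out → Group A.
(mark=none, pile=7, rank=11, suit=hearts): mark is none, doesn't qualify → Group B.
(mark=none, pile=2, rank=2, suit=clubs): mark is none, doesn't qualify → Group B.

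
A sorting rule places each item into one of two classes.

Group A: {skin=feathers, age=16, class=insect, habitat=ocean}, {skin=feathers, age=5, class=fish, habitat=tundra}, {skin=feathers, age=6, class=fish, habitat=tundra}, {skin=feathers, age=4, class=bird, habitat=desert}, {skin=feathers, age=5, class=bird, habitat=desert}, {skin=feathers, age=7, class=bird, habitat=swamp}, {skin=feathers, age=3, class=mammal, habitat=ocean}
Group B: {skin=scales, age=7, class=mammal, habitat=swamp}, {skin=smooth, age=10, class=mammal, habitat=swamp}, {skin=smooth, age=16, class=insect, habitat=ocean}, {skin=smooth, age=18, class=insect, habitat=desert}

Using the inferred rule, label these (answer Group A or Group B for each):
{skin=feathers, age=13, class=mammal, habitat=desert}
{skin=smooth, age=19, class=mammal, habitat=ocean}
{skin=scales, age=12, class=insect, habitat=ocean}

Group A, Group B, Group B

The rule appears to be: skin is feathers.
{skin=feathers, age=13, class=mammal, habitat=desert}: skin is feathers, fits → Group A. {skin=smooth, age=19, class=mammal, habitat=ocean}: skin is smooth, does not satisfy this → Group B. {skin=scales, age=12, class=insect, habitat=ocean}: skin is scales, does not satisfy this → Group B.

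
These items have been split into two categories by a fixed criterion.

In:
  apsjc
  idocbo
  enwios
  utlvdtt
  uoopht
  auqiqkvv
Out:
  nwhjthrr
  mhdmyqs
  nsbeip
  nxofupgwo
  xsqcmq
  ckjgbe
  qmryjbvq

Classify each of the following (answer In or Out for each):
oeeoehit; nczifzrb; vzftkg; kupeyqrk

In, Out, Out, Out

'In' ⟺ starts with a vowel.
oeeoehit — starts with 'o', hence In.
nczifzrb — starts with 'n', hence Out.
vzftkg — starts with 'v', hence Out.
kupeyqrk — starts with 'k', hence Out.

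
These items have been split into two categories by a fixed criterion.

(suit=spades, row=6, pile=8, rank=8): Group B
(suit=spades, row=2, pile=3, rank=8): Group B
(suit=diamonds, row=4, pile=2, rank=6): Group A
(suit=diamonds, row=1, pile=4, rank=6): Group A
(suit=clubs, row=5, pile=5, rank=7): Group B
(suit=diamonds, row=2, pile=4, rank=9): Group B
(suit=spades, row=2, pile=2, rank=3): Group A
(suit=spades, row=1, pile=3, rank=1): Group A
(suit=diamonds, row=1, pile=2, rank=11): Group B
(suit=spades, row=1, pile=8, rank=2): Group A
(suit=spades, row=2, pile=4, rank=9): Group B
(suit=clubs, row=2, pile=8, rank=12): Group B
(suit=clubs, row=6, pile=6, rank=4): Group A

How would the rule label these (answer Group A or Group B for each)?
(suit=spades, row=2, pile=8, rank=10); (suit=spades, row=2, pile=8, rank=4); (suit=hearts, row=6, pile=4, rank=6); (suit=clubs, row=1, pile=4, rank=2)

Group B, Group A, Group A, Group A

One predicate separates the groups cleanly: rank ≤ 6.
(suit=spades, row=2, pile=8, rank=10) → rank = 10 → Group B.
(suit=spades, row=2, pile=8, rank=4) → rank = 4 → Group A.
(suit=hearts, row=6, pile=4, rank=6) → rank = 6 → Group A.
(suit=clubs, row=1, pile=4, rank=2) → rank = 2 → Group A.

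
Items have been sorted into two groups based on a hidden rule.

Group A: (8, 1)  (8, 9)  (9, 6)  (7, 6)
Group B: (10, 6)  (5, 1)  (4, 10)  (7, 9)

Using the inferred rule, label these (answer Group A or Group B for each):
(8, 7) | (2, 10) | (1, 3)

Group A, Group B, Group B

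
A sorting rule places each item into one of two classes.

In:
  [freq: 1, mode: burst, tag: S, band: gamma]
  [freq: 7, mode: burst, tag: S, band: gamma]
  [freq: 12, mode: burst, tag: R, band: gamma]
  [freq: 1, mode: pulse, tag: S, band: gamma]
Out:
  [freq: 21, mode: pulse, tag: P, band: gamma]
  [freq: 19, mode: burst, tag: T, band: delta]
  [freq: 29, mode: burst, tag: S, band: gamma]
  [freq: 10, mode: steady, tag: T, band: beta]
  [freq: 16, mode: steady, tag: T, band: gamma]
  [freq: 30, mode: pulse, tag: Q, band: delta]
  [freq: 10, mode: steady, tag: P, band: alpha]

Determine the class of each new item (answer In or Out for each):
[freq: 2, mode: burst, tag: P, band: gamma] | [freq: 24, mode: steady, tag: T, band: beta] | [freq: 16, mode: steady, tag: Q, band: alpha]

The common property of the 'In' items is: band is gamma AND freq ≤ 12. No 'Out' item has it.

In, Out, Out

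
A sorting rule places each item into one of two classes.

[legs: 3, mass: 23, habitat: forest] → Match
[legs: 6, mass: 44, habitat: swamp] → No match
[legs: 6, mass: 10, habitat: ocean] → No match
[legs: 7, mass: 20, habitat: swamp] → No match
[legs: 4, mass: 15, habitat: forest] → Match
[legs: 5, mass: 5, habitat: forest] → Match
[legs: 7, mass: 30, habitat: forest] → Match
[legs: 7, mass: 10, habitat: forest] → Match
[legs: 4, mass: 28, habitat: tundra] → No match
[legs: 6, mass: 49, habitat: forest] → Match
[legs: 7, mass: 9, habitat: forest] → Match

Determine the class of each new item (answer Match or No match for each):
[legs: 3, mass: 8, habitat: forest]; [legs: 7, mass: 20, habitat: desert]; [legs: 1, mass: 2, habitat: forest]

One predicate separates the groups cleanly: habitat is forest.
[legs: 3, mass: 8, habitat: forest]: habitat is forest — passes, so Match. [legs: 7, mass: 20, habitat: desert]: habitat is desert — does not fit, so No match. [legs: 1, mass: 2, habitat: forest]: habitat is forest — passes, so Match.

Match, No match, Match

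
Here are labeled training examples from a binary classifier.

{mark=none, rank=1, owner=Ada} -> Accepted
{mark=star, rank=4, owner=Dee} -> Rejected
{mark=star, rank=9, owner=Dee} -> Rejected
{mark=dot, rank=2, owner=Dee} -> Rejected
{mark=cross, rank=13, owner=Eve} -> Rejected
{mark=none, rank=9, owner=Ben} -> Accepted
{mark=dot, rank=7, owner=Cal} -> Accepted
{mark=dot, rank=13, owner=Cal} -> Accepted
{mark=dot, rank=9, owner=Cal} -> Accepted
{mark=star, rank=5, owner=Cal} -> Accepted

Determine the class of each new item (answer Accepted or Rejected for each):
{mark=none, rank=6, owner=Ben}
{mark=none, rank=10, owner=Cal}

The pattern is that an item is 'Accepted' exactly when: mark is none OR owner is Cal.
{mark=none, rank=6, owner=Ben} — mark is none, owner is Ben, hence Accepted. {mark=none, rank=10, owner=Cal} — mark is none, owner is Cal, hence Accepted.

Accepted, Accepted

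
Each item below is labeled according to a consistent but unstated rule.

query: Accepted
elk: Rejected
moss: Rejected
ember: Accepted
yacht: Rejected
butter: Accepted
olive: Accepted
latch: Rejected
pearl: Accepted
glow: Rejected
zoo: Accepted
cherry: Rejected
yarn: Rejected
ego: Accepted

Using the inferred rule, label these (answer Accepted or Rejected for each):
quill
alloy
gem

Accepted, Accepted, Rejected

The classifier is using: has ≥ 2 vowels.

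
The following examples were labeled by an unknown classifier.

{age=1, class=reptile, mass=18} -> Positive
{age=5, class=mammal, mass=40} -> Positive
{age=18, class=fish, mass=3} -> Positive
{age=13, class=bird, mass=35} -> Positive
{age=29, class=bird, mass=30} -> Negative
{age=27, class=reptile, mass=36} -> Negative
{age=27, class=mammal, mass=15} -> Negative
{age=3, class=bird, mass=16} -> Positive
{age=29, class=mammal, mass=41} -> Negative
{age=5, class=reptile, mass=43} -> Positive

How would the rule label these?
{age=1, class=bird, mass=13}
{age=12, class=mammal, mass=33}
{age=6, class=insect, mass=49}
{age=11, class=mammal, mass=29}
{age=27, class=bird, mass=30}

Positive, Positive, Positive, Positive, Negative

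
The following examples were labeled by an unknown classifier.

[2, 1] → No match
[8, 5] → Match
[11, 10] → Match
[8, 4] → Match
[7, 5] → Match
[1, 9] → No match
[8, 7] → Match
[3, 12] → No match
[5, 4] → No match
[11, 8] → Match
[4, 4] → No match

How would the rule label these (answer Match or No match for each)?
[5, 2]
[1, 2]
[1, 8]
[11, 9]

The distinguishing property — first ≥ 7 — holds for all the 'Match' cases and none of the 'No match' cases.
[5, 2]: first 5, fails the rule → No match.
[1, 2]: first 1, fails the rule → No match.
[1, 8]: first 1, fails the rule → No match.
[11, 9]: first 11, fits → Match.

No match, No match, No match, Match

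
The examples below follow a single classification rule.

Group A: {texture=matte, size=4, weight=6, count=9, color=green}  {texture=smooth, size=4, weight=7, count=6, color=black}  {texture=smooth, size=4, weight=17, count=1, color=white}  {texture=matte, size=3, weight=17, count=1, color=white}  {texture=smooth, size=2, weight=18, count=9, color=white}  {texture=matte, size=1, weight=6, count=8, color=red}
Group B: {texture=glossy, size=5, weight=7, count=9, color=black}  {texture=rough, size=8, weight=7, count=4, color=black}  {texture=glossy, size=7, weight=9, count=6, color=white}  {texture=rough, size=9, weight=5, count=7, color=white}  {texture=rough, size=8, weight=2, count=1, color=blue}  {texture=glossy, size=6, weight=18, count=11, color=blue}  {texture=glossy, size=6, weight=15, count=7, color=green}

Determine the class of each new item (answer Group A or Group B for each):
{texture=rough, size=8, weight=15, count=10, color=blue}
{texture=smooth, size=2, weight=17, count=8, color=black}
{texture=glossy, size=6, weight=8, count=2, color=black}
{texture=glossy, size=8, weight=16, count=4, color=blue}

The simplest hypothesis consistent with all the labels is: size ≤ 4.
{texture=rough, size=8, weight=15, count=10, color=blue}: size = 8, does not satisfy this → Group B.
{texture=smooth, size=2, weight=17, count=8, color=black}: size = 2, fits → Group A.
{texture=glossy, size=6, weight=8, count=2, color=black}: size = 6, does not satisfy this → Group B.
{texture=glossy, size=8, weight=16, count=4, color=blue}: size = 8, does not satisfy this → Group B.

Group B, Group A, Group B, Group B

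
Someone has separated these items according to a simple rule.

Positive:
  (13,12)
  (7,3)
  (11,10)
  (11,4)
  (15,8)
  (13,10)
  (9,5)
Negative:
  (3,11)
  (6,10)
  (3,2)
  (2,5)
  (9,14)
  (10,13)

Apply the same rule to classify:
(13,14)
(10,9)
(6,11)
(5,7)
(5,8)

The simplest hypothesis consistent with all the labels is: first > second AND sum ≥ 7.
(13,14): Negative (13 < 14, 13+14 = 27).
(10,9): Positive (10 > 9, 10+9 = 19).
(6,11): Negative (6 < 11, 6+11 = 17).
(5,7): Negative (5 < 7, 5+7 = 12).
(5,8): Negative (5 < 8, 5+8 = 13).

Negative, Positive, Negative, Negative, Negative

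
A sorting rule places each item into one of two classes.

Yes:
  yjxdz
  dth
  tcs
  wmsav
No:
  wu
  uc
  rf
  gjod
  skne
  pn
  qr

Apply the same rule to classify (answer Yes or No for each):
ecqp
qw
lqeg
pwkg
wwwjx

'Yes' ⟺ odd length.
No: ecqp, since length 4. No: qw, since length 2. No: lqeg, since length 4. No: pwkg, since length 4. Yes: wwwjx, since length 5.

No, No, No, No, Yes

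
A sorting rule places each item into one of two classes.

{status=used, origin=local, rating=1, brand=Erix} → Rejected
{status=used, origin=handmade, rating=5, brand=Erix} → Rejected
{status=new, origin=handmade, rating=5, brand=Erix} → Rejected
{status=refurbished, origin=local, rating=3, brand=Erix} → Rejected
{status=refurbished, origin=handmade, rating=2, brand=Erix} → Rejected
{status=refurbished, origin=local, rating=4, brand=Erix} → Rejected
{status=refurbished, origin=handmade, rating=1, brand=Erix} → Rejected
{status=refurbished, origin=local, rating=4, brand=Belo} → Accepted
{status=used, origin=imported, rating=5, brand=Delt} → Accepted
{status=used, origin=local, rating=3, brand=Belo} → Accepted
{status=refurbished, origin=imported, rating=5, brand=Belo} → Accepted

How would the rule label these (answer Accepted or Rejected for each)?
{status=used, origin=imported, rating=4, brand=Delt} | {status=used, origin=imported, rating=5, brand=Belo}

The pattern is that an item is 'Accepted' exactly when: brand is not Erix.
{status=used, origin=imported, rating=4, brand=Delt} → brand is Delt → Accepted. {status=used, origin=imported, rating=5, brand=Belo} → brand is Belo → Accepted.

Accepted, Accepted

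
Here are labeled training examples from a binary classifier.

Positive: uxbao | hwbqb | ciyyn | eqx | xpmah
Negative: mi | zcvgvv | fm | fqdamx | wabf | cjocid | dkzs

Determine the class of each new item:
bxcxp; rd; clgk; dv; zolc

Positive, Negative, Negative, Negative, Negative

The classifier is using: odd length.
bxcxp: Positive (length 5). rd: Negative (length 2). clgk: Negative (length 4). dv: Negative (length 2). zolc: Negative (length 4).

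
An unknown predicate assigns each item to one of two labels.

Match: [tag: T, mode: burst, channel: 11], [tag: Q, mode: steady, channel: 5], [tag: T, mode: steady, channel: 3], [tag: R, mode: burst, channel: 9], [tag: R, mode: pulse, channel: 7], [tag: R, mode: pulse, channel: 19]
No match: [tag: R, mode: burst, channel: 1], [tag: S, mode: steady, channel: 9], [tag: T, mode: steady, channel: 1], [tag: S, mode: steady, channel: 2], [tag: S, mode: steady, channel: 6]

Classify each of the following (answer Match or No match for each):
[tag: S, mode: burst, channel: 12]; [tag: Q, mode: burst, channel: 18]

No match, Match

The classifier is using: tag is not S AND channel ≥ 2.
No match: [tag: S, mode: burst, channel: 12], since tag is S, channel = 12.
Match: [tag: Q, mode: burst, channel: 18], since tag is Q, channel = 18.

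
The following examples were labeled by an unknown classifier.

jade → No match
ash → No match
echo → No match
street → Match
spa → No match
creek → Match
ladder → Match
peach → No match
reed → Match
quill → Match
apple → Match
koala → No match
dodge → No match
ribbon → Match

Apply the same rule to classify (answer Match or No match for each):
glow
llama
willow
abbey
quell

'Match' ⟺ has a double letter.
glow: no doubled letter — does not fit, so No match.
llama: 'll' doubled — passes, so Match.
willow: 'll' doubled — passes, so Match.
abbey: 'bb' doubled — passes, so Match.
quell: 'll' doubled — passes, so Match.

No match, Match, Match, Match, Match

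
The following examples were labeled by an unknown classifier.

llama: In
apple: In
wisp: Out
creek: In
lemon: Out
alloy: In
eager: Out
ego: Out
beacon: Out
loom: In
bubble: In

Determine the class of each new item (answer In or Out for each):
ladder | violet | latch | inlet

The classifier is using: has a double letter.
ladder: 'dd' doubled — qualifies, so In.
violet: no doubled letter — does not pass, so Out.
latch: no doubled letter — does not pass, so Out.
inlet: no doubled letter — does not pass, so Out.

In, Out, Out, Out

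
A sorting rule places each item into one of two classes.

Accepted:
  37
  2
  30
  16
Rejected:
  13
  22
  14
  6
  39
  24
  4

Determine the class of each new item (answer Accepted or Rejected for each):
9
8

Accepted, Rejected

The pattern is that an item is 'Accepted' exactly when: ≡ 2 (mod 7).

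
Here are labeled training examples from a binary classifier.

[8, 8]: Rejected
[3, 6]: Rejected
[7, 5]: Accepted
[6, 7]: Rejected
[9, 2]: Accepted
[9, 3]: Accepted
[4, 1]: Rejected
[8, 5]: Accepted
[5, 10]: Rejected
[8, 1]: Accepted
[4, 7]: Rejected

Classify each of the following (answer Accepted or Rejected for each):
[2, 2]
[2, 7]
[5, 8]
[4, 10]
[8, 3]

A rule that fits every label: first > second AND sum ≥ 9 — true of each 'Accepted' example, false of each 'Rejected' one.
[2, 2]: 2 = 2, 2+2 = 4, lacks this property → Rejected. [2, 7]: 2 < 7, 2+7 = 9, lacks this property → Rejected. [5, 8]: 5 < 8, 5+8 = 13, lacks this property → Rejected. [4, 10]: 4 < 10, 4+10 = 14, lacks this property → Rejected. [8, 3]: 8 > 3, 8+3 = 11, satisfies this → Accepted.

Rejected, Rejected, Rejected, Rejected, Accepted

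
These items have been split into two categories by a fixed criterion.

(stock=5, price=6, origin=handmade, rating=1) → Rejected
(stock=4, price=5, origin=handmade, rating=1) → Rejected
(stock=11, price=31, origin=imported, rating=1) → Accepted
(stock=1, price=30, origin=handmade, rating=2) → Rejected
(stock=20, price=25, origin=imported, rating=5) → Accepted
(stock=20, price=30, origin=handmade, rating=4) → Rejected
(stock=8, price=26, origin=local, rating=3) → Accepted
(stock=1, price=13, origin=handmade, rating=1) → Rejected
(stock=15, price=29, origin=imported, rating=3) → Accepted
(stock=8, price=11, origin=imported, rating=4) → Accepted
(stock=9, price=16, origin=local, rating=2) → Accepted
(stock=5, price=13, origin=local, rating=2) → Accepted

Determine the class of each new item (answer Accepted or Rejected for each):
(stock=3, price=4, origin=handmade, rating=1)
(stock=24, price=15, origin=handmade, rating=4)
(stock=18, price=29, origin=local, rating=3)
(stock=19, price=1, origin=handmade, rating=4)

Looking at the examples, the only property every 'Accepted' case has and every 'Rejected' case lacks is: origin is not handmade.
(stock=3, price=4, origin=handmade, rating=1): Rejected (origin is handmade). (stock=24, price=15, origin=handmade, rating=4): Rejected (origin is handmade). (stock=18, price=29, origin=local, rating=3): Accepted (origin is local). (stock=19, price=1, origin=handmade, rating=4): Rejected (origin is handmade).

Rejected, Rejected, Accepted, Rejected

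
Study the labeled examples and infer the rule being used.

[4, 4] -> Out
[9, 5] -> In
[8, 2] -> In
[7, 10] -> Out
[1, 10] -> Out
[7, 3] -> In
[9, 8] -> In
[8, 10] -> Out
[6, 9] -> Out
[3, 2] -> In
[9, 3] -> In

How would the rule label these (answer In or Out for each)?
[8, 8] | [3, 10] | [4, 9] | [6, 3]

Out, Out, Out, In

The common property of the 'In' items is: first > second. No 'Out' item has it.
[8, 8] → 8 = 8 → Out.
[3, 10] → 3 < 10 → Out.
[4, 9] → 4 < 9 → Out.
[6, 3] → 6 > 3 → In.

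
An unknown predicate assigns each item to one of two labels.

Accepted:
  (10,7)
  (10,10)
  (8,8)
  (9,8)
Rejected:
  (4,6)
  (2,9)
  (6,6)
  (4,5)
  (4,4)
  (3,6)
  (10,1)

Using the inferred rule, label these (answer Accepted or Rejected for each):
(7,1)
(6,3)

Rejected, Rejected

'Accepted' ⟺ sum ≥ 16.
(7,1): 7+1 = 8 — lacks this property, so Rejected.
(6,3): 6+3 = 9 — lacks this property, so Rejected.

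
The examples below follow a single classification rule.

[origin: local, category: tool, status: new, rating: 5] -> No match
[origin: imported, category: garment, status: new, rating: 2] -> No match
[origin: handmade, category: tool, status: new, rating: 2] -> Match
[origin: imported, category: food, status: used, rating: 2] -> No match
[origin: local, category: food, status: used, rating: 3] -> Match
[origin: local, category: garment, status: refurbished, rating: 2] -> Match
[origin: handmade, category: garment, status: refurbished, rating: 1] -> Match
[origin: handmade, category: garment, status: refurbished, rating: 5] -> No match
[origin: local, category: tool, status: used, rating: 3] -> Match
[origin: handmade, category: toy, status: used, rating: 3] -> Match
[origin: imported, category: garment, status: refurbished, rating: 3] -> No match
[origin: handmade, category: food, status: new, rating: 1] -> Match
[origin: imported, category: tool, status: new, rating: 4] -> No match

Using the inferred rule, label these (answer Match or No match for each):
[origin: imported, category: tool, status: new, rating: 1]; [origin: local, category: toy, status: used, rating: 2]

No match, Match

The classifier is using: origin is not imported AND rating ≤ 3.
[origin: imported, category: tool, status: new, rating: 1] → origin is imported, rating = 1 → No match.
[origin: local, category: toy, status: used, rating: 2] → origin is local, rating = 2 → Match.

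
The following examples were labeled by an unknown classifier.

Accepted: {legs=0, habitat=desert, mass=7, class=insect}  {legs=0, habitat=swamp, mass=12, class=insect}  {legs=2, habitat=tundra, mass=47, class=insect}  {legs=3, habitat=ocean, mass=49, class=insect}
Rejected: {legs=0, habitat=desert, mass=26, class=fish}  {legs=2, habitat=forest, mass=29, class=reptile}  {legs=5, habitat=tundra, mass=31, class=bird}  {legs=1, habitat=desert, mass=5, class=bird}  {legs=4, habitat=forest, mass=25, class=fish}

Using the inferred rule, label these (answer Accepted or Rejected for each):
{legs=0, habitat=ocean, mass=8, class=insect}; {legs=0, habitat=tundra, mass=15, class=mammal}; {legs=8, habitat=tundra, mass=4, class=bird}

Every 'Accepted' example satisfies: class is insect. None of the 'Rejected' examples do.
{legs=0, habitat=ocean, mass=8, class=insect}: Accepted (class is insect).
{legs=0, habitat=tundra, mass=15, class=mammal}: Rejected (class is mammal).
{legs=8, habitat=tundra, mass=4, class=bird}: Rejected (class is bird).

Accepted, Rejected, Rejected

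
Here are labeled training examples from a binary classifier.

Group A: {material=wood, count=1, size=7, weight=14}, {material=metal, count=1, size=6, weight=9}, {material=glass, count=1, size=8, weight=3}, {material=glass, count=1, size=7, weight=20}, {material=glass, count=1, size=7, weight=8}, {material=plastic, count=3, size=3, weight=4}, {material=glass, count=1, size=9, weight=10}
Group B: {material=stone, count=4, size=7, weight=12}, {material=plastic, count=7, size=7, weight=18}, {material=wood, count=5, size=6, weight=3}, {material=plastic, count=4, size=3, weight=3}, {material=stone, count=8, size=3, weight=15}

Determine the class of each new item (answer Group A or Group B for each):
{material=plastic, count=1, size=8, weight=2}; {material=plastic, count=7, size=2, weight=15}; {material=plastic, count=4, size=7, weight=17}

Group A, Group B, Group B

Rule: count ≤ 3. This holds for each 'Group A' example and fails for each 'Group B' one.
Group A: {material=plastic, count=1, size=8, weight=2}, since count = 1.
Group B: {material=plastic, count=7, size=2, weight=15}, since count = 7.
Group B: {material=plastic, count=4, size=7, weight=17}, since count = 4.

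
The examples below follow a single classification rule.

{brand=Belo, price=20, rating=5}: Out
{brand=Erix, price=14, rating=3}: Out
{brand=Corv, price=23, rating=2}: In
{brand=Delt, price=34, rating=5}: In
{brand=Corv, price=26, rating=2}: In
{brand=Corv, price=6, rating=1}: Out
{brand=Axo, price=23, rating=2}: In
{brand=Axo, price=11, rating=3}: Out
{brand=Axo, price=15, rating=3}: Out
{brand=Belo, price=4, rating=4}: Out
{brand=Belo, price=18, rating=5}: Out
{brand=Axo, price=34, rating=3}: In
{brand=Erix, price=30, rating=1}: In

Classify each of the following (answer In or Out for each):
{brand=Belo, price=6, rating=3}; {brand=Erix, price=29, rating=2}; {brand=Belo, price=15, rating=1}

One predicate separates the groups cleanly: price ≥ 23.
{brand=Belo, price=6, rating=3}: Out (price = 6).
{brand=Erix, price=29, rating=2}: In (price = 29).
{brand=Belo, price=15, rating=1}: Out (price = 15).

Out, In, Out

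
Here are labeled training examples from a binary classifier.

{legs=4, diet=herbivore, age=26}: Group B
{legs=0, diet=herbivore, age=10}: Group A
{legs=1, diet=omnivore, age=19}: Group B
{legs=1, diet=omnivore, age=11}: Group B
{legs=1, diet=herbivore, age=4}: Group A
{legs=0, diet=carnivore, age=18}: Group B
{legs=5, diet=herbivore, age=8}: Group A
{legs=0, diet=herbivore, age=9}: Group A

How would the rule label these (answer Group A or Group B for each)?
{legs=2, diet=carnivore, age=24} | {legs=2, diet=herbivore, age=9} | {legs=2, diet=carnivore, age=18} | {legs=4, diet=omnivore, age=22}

Group B, Group A, Group B, Group B

All 'Group A' examples share one property — age ≤ 10 — and every 'Group B' example lacks it.
{legs=2, diet=carnivore, age=24} — age = 24, hence Group B. {legs=2, diet=herbivore, age=9} — age = 9, hence Group A. {legs=2, diet=carnivore, age=18} — age = 18, hence Group B. {legs=4, diet=omnivore, age=22} — age = 22, hence Group B.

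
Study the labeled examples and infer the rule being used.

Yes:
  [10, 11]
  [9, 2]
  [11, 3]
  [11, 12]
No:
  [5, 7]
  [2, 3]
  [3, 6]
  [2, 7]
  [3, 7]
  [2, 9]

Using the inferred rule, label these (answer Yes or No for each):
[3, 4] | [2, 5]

No, No

The simplest hypothesis consistent with all the labels is: first ≥ 6.
[3, 4] → first 3 → No.
[2, 5] → first 2 → No.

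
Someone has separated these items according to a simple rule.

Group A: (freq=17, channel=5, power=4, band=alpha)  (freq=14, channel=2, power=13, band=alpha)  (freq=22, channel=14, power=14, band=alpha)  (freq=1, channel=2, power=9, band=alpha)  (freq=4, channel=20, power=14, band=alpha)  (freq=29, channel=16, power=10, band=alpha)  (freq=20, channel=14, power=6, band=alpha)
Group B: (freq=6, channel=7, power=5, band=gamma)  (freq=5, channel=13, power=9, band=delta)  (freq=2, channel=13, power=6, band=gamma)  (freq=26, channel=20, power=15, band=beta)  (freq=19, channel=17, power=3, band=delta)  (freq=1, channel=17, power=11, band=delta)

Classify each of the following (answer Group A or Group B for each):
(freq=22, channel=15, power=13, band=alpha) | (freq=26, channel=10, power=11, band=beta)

Group A, Group B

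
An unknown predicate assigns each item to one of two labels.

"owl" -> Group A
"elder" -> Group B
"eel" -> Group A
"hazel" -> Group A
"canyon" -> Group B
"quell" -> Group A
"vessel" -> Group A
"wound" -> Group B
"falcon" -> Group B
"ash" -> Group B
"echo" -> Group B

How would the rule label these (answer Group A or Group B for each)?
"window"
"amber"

Group B, Group B

Looking at the examples, the only property every 'Group A' case has and every 'Group B' case lacks is: ends with 'l'.
"window" → ends with 'w' → Group B.
"amber" → ends with 'r' → Group B.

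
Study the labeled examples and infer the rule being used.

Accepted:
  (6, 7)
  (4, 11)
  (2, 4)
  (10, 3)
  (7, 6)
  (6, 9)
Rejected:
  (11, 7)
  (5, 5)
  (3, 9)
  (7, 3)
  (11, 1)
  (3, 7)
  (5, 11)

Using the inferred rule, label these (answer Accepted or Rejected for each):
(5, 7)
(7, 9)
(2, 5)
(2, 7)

Rejected, Rejected, Accepted, Accepted

Every 'Accepted' example satisfies: product is even. None of the 'Rejected' examples do.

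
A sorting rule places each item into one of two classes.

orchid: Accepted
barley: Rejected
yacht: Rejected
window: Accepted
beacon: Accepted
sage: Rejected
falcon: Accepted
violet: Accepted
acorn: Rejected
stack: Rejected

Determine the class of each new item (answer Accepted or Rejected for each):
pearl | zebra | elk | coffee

The classifier is using: even length AND contains 'o'.
Rejected: pearl, since length 5, no 'o'.
Rejected: zebra, since length 5, no 'o'.
Rejected: elk, since length 3, no 'o'.
Accepted: coffee, since length 6, has 'o'.

Rejected, Rejected, Rejected, Accepted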